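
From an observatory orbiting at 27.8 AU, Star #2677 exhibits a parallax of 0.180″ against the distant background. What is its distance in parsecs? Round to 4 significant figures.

154.4 pc

With baseline B (in AU) and parallax p (in arcsec), d = B/p parsecs.
d = 27.8 / 0.180 = 154.44 pc.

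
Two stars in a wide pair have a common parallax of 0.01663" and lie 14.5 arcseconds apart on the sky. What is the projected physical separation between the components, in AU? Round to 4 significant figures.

d = 1/p = 1/0.01663″ = 60.132 pc.
At distance d (pc), an angle of θ arcsec spans θ·d AU: s = 14.5 × 60.132 = 871.91 AU.

871.9 AU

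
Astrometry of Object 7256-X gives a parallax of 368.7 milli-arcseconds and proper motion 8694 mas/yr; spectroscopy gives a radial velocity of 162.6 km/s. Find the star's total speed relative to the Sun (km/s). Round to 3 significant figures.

d = 1/p = 1/0.3687″ = 2.7122 pc.
μ = 8694 mas/yr = 8.694 ″/yr.
v_t = 4.740 μ d = 4.740 × 8.694 × 2.7122 = 111.77 km/s.
v = √(v_r² + v_t²) = √(162.6² + 111.77²) = √38931.3 = 197.31 km/s.

197 km/s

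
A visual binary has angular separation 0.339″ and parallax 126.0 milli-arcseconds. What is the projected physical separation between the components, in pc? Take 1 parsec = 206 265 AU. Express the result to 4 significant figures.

d = 1/p = 1/0.1260″ = 7.9365 pc.
At distance d (pc), an angle of θ arcsec spans θ·d AU: s = 0.339 × 7.9365 = 2.6905 AU.
= 2.6905 / 206265 = 1.3044 × 10^-5 pc.

1.304 × 10^-5 pc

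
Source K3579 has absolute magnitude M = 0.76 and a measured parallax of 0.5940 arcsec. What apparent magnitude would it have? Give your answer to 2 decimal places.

m = -3.11

d = 1/p = 1/0.5940″ = 1.6835 pc.
m − M = 5 log₁₀ d − 5 = 5 log₁₀(1.6835) − 5 = 1.1311 − 5 = -3.8689.
m = M + (m − M) = 0.76 + (-3.8689) = -3.11.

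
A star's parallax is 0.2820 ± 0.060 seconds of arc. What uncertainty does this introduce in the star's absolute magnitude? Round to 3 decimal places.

σ_M = 0.462 mag

M = m − 5 log₁₀ d + 5 = m + 5 log₁₀ p + 5, so ∂M/∂p = 5/(p ln 10).
σ_M = (5/ln 10) · (σ_p/p) = 2.1715 × 0.060/0.2820 = 2.1715 × 0.21277 = 0.46203.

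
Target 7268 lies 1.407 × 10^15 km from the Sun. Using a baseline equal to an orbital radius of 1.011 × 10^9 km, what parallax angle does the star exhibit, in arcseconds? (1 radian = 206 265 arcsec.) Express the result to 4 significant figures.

0.1482 arcsec

θ ≈ B/d = (1.011 × 10^9) / (1.407 × 10^15) = 7.1855 × 10^-7 rad.
In arcseconds: 7.1855 × 10^-7 × 206265 = 0.14821″.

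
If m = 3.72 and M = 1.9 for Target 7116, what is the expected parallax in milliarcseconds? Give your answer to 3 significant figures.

m − M = 3.72 − 1.9 = 1.82.
d = 10^((m−M)/5 + 1) = 10^1.364 = 23.121 pc.
p = 1/d = 1/23.121 = 0.043251 arcsec = 43.251 mas.

43.3 mas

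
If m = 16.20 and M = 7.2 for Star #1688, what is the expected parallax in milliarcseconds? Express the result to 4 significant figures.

m − M = 16.20 − 7.2 = 9.00.
d = 10^((m−M)/5 + 1) = 10^2.800 = 630.96 pc.
p = 1/d = 1/630.96 = 0.0015849 arcsec = 1.5849 mas.

1.585 mas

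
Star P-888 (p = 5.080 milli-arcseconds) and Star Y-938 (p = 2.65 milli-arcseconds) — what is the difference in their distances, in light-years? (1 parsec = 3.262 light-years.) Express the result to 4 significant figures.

d_A = 1/0.005080″ = 196.85 pc; d_B = 1/0.002650″ = 377.36 pc.
|d_B − d_A| = |377.36 − 196.85| = 180.51 pc = 180.51 × 3.262 ly = 588.82 ly.

588.8 ly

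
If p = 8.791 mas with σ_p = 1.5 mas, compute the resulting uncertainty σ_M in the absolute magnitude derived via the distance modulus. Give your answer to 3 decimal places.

M = m − 5 log₁₀ d + 5 = m + 5 log₁₀ p + 5, so ∂M/∂p = 5/(p ln 10).
σ_M = (5/ln 10) · (σ_p/p) = 2.1715 × 1.5/8.791 = 2.1715 × 0.17063 = 0.37052.

σ_M = 0.371 mag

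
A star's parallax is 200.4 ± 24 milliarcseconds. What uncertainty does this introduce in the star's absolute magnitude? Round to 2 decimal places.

M = m − 5 log₁₀ d + 5 = m + 5 log₁₀ p + 5, so ∂M/∂p = 5/(p ln 10).
σ_M = (5/ln 10) · (σ_p/p) = 2.1715 × 24/200.4 = 2.1715 × 0.11976 = 0.26006.

σ_M = 0.26 mag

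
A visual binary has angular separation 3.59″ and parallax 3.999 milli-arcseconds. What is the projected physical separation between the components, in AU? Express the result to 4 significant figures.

d = 1/p = 1/0.003999″ = 250.06 pc.
At distance d (pc), an angle of θ arcsec spans θ·d AU: s = 3.59 × 250.06 = 897.72 AU.

897.7 AU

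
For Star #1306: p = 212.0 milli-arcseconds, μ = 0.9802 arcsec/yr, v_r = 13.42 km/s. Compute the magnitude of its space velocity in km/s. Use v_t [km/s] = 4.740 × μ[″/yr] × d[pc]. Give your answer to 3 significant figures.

d = 1/p = 1/0.2120″ = 4.717 pc.
v_t = 4.740 μ d = 4.740 × 0.9802 × 4.717 = 21.916 km/s.
v = √(v_r² + v_t²) = √(13.42² + 21.916²) = √660.407 = 25.698 km/s.

25.7 km/s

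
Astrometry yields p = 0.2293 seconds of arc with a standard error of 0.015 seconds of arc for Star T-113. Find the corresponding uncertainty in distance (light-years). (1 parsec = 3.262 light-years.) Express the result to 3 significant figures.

0.931 ly

d = 1/p, so σ_d = σ_p / p².
σ_d = 0.0150 / (0.2293)² = 0.0150 / 0.052578 = 0.28529 pc = 0.28529 × 3.262 ly = 0.93062 ly.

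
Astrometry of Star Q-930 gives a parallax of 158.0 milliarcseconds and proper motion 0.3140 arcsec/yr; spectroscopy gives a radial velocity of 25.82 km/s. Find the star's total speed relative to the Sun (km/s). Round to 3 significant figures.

27.5 km/s

d = 1/p = 1/0.1580″ = 6.3291 pc.
v_t = 4.740 μ d = 4.740 × 0.3140 × 6.3291 = 9.42 km/s.
v = √(v_r² + v_t²) = √(25.82² + 9.42²) = √755.409 = 27.485 km/s.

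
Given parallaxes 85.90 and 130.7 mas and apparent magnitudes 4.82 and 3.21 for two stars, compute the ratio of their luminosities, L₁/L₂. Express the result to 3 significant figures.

d₁ = 1/p₁ = 1/0.08590″ = 11.641 pc; d₂ = 1/p₂ = 1/0.1307″ = 7.6511 pc.
M₁ = m₁ − 5 log₁₀ d₁ + 5 = 4.82 − 5.3300 + 5 = 4.4900.
M₂ = 3.21 − 4.4186 + 5 = 3.7914.
L₁/L₂ = 10^(0.4(M₂ − M₁)) = 10^(0.4 × (-0.6986)) = 10^(-0.27944) = 0.52548.

L₁/L₂ = 0.525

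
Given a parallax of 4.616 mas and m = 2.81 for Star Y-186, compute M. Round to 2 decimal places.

M = -3.87

d = 1/p = 1/0.004616″ = 216.64 pc.
m − M = 5 log₁₀(216.64) − 5 = 11.6787 − 5 = 6.6787.
M = m − (m − M) = 2.81 − 6.6787 = -3.87.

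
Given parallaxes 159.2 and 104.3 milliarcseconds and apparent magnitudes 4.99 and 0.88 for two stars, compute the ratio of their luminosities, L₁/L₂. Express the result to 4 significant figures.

d₁ = 1/p₁ = 1/0.1592″ = 6.2814 pc; d₂ = 1/p₂ = 1/0.1043″ = 9.5877 pc.
M₁ = m₁ − 5 log₁₀ d₁ + 5 = 4.99 − 3.9903 + 5 = 5.9997.
M₂ = 0.88 − 4.9086 + 5 = 0.9714.
L₁/L₂ = 10^(0.4(M₂ − M₁)) = 10^(0.4 × (-5.0283)) = 10^(-2.01132) = 0.0097427.

L₁/L₂ = 0.009743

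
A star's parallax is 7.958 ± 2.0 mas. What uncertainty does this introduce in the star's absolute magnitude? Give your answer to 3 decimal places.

σ_M = 0.546 mag

M = m − 5 log₁₀ d + 5 = m + 5 log₁₀ p + 5, so ∂M/∂p = 5/(p ln 10).
σ_M = (5/ln 10) · (σ_p/p) = 2.1715 × 2.0/7.958 = 2.1715 × 0.25132 = 0.54574.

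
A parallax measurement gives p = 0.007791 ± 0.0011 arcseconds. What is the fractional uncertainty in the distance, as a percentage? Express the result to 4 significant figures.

For d = 1/p, |σ_d/d| = |σ_p/p|.
σ_p/p = 0.0011 / 0.007791 = 0.14119 = 14.119%.

14.12%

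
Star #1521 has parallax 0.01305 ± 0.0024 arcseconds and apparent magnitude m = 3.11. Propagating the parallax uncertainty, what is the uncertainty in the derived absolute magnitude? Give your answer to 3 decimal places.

σ_M = 0.399 mag

M = m − 5 log₁₀ d + 5 = m + 5 log₁₀ p + 5, so ∂M/∂p = 5/(p ln 10).
σ_M = (5/ln 10) · (σ_p/p) = 2.1715 × 0.0024/0.01305 = 2.1715 × 0.18391 = 0.39936.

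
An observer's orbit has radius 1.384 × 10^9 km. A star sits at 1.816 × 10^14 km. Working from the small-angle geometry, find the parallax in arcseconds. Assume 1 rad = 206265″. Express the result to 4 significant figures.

θ ≈ B/d = (1.384 × 10^9) / (1.816 × 10^14) = 7.6211 × 10^-6 rad.
In arcseconds: 7.6211 × 10^-6 × 206265 = 1.572″.

1.572 arcsec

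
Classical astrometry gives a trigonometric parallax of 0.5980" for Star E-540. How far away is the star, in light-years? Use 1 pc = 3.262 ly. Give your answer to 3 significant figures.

5.45 light years

d = 1/p = 1/0.5980 = 1.6722 pc.
In light-years: 1.6722 × 3.262 = 5.4547 ly.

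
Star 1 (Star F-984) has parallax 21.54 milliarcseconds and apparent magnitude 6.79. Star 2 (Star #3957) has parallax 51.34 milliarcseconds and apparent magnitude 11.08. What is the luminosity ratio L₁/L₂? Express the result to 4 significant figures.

d₁ = 1/p₁ = 1/0.02154″ = 46.425 pc; d₂ = 1/p₂ = 1/0.05134″ = 19.478 pc.
M₁ = m₁ − 5 log₁₀ d₁ + 5 = 6.79 − 8.3338 + 5 = 3.4562.
M₂ = 11.08 − 6.4477 + 5 = 9.6323.
L₁/L₂ = 10^(0.4(M₂ − M₁)) = 10^(0.4 × 6.1761) = 10^2.47044 = 295.42.

L₁/L₂ = 295.4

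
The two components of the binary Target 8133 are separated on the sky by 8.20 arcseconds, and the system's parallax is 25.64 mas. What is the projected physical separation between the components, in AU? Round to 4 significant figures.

319.8 AU

d = 1/p = 1/0.02564″ = 39.002 pc.
At distance d (pc), an angle of θ arcsec spans θ·d AU: s = 8.20 × 39.002 = 319.82 AU.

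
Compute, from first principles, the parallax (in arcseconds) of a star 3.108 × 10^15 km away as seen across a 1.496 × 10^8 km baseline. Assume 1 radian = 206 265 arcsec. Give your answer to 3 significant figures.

0.00993 arcsec

θ ≈ B/d = (1.496 × 10^8) / (3.108 × 10^15) = 4.8134 × 10^-8 rad.
In arcseconds: 4.8134 × 10^-8 × 206265 = 0.0099284″.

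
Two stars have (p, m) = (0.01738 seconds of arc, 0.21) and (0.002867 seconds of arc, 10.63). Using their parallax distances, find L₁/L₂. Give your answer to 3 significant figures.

d₁ = 1/p₁ = 1/0.01738″ = 57.537 pc; d₂ = 1/p₂ = 1/0.002867″ = 348.8 pc.
M₁ = m₁ − 5 log₁₀ d₁ + 5 = 0.21 − 8.7997 + 5 = -3.5897.
M₂ = 10.63 − 12.7129 + 5 = 2.9171.
L₁/L₂ = 10^(0.4(M₂ − M₁)) = 10^(0.4 × 6.5068) = 10^2.60272 = 400.61.

L₁/L₂ = 401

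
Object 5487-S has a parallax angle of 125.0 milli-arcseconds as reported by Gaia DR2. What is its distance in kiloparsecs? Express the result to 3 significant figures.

p = 125.0 milli-arcseconds = 0.1250 arcsec.
d = 1/p = 1/0.1250 = 8 pc.
= 0.008 kpc.

0.00800 kpc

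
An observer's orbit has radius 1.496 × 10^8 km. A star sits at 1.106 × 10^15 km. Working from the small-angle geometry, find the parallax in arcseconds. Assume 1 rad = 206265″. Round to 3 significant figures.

0.0279 arcsec

θ ≈ B/d = (1.496 × 10^8) / (1.106 × 10^15) = 1.3526 × 10^-7 rad.
In arcseconds: 1.3526 × 10^-7 × 206265 = 0.027899″.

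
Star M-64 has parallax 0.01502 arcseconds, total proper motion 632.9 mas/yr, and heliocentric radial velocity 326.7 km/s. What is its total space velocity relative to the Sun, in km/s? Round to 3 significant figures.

d = 1/p = 1/0.01502″ = 66.578 pc.
μ = 632.9 mas/yr = 0.6329 ″/yr.
v_t = 4.740 μ d = 4.740 × 0.6329 × 66.578 = 199.73 km/s.
v = √(v_r² + v_t²) = √(326.7² + 199.73²) = √146625 = 382.92 km/s.

383 km/s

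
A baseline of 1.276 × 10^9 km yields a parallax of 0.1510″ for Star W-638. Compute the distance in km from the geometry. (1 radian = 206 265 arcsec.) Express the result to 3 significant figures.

1.74 × 10^15 km

θ = 0.1510″ = 0.1510/206265 = 7.3207 × 10^-7 rad.
d = B/θ = (1.276 × 10^9) / (7.3207 × 10^-7) = 1.7430 × 10^15 km.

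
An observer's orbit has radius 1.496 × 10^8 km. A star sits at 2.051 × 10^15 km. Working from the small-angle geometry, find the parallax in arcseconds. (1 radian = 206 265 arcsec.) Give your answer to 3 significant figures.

θ ≈ B/d = (1.496 × 10^8) / (2.051 × 10^15) = 7.2940 × 10^-8 rad.
In arcseconds: 7.2940 × 10^-8 × 206265 = 0.015045″.

0.0150 arcsec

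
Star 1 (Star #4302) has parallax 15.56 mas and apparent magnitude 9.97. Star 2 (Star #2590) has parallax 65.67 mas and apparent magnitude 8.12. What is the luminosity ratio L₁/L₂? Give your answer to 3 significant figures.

d₁ = 1/p₁ = 1/0.01556″ = 64.267 pc; d₂ = 1/p₂ = 1/0.06567″ = 15.228 pc.
M₁ = m₁ − 5 log₁₀ d₁ + 5 = 9.97 − 9.0399 + 5 = 5.9301.
M₂ = 8.12 − 5.9132 + 5 = 7.2068.
L₁/L₂ = 10^(0.4(M₂ − M₁)) = 10^(0.4 × 1.2767) = 10^0.51068 = 3.241.

L₁/L₂ = 3.24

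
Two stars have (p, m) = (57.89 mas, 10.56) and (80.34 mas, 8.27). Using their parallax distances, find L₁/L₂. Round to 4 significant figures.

d₁ = 1/p₁ = 1/0.05789″ = 17.274 pc; d₂ = 1/p₂ = 1/0.08034″ = 12.447 pc.
M₁ = m₁ − 5 log₁₀ d₁ + 5 = 10.56 − 6.1870 + 5 = 9.3730.
M₂ = 8.27 − 5.4753 + 5 = 7.7947.
L₁/L₂ = 10^(0.4(M₂ − M₁)) = 10^(0.4 × (-1.5783)) = 10^(-0.63132) = 0.23371.

L₁/L₂ = 0.2337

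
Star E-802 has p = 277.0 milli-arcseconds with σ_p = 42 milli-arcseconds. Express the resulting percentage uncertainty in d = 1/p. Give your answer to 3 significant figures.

15.2%

For d = 1/p, |σ_d/d| = |σ_p/p|.
σ_p/p = 42 / 277.0 = 0.15162 = 15.162%.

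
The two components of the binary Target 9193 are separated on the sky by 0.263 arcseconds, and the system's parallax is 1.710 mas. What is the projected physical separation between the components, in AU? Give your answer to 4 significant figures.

d = 1/p = 1/0.001710″ = 584.8 pc.
At distance d (pc), an angle of θ arcsec spans θ·d AU: s = 0.263 × 584.8 = 153.8 AU.

153.8 AU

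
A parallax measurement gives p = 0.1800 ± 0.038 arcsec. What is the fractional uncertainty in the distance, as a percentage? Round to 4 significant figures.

For d = 1/p, |σ_d/d| = |σ_p/p|.
σ_p/p = 0.038 / 0.1800 = 0.21111 = 21.111%.

21.11%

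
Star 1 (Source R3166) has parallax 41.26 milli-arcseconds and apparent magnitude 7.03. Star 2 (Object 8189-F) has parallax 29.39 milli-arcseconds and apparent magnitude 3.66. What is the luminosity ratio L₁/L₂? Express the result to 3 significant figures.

d₁ = 1/p₁ = 1/0.04126″ = 24.237 pc; d₂ = 1/p₂ = 1/0.02939″ = 34.025 pc.
M₁ = m₁ − 5 log₁₀ d₁ + 5 = 7.03 − 6.9224 + 5 = 5.1076.
M₂ = 3.66 − 7.6590 + 5 = 1.0010.
L₁/L₂ = 10^(0.4(M₂ − M₁)) = 10^(0.4 × (-4.1066)) = 10^(-1.64264) = 0.02277.

L₁/L₂ = 0.0228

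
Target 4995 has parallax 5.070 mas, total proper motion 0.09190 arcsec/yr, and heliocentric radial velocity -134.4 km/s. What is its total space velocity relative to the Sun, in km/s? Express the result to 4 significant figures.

159.5 km/s

d = 1/p = 1/0.005070″ = 197.24 pc.
v_t = 4.740 μ d = 4.740 × 0.09190 × 197.24 = 85.919 km/s.
v = √(v_r² + v_t²) = √((-134.4)² + 85.919²) = √25445.4 = 159.52 km/s.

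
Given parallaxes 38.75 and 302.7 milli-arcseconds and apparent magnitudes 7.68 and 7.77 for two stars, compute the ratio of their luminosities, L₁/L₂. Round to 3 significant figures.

d₁ = 1/p₁ = 1/0.03875″ = 25.806 pc; d₂ = 1/p₂ = 1/0.3027″ = 3.3036 pc.
M₁ = m₁ − 5 log₁₀ d₁ + 5 = 7.68 − 7.0586 + 5 = 5.6214.
M₂ = 7.77 − 2.5949 + 5 = 10.1751.
L₁/L₂ = 10^(0.4(M₂ − M₁)) = 10^(0.4 × 4.5537) = 10^1.82148 = 66.295.

L₁/L₂ = 66.3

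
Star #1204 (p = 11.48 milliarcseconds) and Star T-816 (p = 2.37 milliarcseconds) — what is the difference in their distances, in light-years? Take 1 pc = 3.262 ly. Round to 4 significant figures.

1092 ly

d_A = 1/0.01148″ = 87.108 pc; d_B = 1/0.002370″ = 421.94 pc.
|d_B − d_A| = |421.94 − 87.108| = 334.83 pc = 334.83 × 3.262 ly = 1092.2 ly.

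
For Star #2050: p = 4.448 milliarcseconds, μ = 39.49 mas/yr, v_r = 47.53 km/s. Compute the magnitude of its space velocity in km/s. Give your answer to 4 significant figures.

63.48 km/s

d = 1/p = 1/0.004448″ = 224.82 pc.
μ = 39.49 mas/yr = 0.03949 ″/yr.
v_t = 4.740 μ d = 4.740 × 0.03949 × 224.82 = 42.082 km/s.
v = √(v_r² + v_t²) = √(47.53² + 42.082²) = √4030 = 63.482 km/s.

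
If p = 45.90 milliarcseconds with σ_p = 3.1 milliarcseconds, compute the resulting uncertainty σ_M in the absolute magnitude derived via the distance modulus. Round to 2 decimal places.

M = m − 5 log₁₀ d + 5 = m + 5 log₁₀ p + 5, so ∂M/∂p = 5/(p ln 10).
σ_M = (5/ln 10) · (σ_p/p) = 2.1715 × 3.1/45.90 = 2.1715 × 0.067538 = 0.14666.

σ_M = 0.15 mag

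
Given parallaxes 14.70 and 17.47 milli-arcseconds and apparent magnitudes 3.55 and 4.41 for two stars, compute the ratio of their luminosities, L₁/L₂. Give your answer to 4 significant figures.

L₁/L₂ = 3.119

d₁ = 1/p₁ = 1/0.01470″ = 68.027 pc; d₂ = 1/p₂ = 1/0.01747″ = 57.241 pc.
M₁ = m₁ − 5 log₁₀ d₁ + 5 = 3.55 − 9.1634 + 5 = -0.6134.
M₂ = 4.41 − 8.7885 + 5 = 0.6215.
L₁/L₂ = 10^(0.4(M₂ − M₁)) = 10^(0.4 × 1.2349) = 10^0.49396 = 3.1186.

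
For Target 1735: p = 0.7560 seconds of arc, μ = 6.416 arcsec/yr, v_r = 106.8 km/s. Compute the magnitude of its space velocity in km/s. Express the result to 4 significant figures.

114.1 km/s

d = 1/p = 1/0.7560″ = 1.3228 pc.
v_t = 4.740 μ d = 4.740 × 6.416 × 1.3228 = 40.229 km/s.
v = √(v_r² + v_t²) = √(106.8² + 40.229²) = √13024.6 = 114.13 km/s.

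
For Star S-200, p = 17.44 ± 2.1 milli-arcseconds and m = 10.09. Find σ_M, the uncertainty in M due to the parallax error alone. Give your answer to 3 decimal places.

σ_M = 0.261 mag

M = m − 5 log₁₀ d + 5 = m + 5 log₁₀ p + 5, so ∂M/∂p = 5/(p ln 10).
σ_M = (5/ln 10) · (σ_p/p) = 2.1715 × 2.1/17.44 = 2.1715 × 0.12041 = 0.26147.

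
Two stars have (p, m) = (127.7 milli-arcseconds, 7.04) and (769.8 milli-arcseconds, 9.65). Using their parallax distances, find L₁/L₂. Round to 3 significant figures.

d₁ = 1/p₁ = 1/0.1277″ = 7.8309 pc; d₂ = 1/p₂ = 1/0.7698″ = 1.299 pc.
M₁ = m₁ − 5 log₁₀ d₁ + 5 = 7.04 − 4.4691 + 5 = 7.5709.
M₂ = 9.65 − 0.5680 + 5 = 14.0820.
L₁/L₂ = 10^(0.4(M₂ − M₁)) = 10^(0.4 × 6.5111) = 10^2.60444 = 402.2.

L₁/L₂ = 402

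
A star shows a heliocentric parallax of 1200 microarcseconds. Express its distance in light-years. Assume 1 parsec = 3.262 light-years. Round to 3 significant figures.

2720 light years

p = 1200 microarcseconds = 0.001200 arcsec.
d = 1/p = 1/0.001200 = 833.33 pc.
In light-years: 833.33 × 3.262 = 2718.3 ly.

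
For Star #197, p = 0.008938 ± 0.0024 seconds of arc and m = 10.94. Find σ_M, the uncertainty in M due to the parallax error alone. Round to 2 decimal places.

M = m − 5 log₁₀ d + 5 = m + 5 log₁₀ p + 5, so ∂M/∂p = 5/(p ln 10).
σ_M = (5/ln 10) · (σ_p/p) = 2.1715 × 0.0024/0.008938 = 2.1715 × 0.26852 = 0.58309.

σ_M = 0.58 mag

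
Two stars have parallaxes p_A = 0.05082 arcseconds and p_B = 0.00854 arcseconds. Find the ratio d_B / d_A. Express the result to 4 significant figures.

Since d = 1/p, d_B/d_A = p_A/p_B.
= 0.05082 / 0.00854 = 5.9508.

5.951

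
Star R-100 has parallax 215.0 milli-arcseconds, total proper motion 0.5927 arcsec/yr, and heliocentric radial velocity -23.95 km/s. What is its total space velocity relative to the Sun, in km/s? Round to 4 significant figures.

d = 1/p = 1/0.2150″ = 4.6512 pc.
v_t = 4.740 μ d = 4.740 × 0.5927 × 4.6512 = 13.067 km/s.
v = √(v_r² + v_t²) = √((-23.95)² + 13.067²) = √744.349 = 27.283 km/s.

27.28 km/s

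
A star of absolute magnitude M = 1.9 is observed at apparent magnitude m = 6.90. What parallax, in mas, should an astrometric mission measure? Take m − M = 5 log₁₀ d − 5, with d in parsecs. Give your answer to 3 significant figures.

m − M = 6.90 − 1.9 = 5.00.
d = 10^((m−M)/5 + 1) = 10^2.000 = 100 pc.
p = 1/d = 1/100 = 0.01 arcsec = 10 mas.

10.0 mas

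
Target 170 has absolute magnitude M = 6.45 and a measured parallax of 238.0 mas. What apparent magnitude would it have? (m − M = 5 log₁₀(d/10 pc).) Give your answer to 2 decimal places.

d = 1/p = 1/0.2380″ = 4.2017 pc.
m − M = 5 log₁₀ d − 5 = 5 log₁₀(4.2017) − 5 = 3.1171 − 5 = -1.8829.
m = M + (m − M) = 6.45 + (-1.8829) = 4.57.

m = 4.57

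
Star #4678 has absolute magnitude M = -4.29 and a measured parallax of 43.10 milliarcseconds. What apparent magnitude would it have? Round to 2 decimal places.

d = 1/p = 1/0.04310″ = 23.202 pc.
m − M = 5 log₁₀ d − 5 = 5 log₁₀(23.202) − 5 = 6.8276 − 5 = 1.8276.
m = M + (m − M) = -4.29 + 1.8276 = -2.46.

m = -2.46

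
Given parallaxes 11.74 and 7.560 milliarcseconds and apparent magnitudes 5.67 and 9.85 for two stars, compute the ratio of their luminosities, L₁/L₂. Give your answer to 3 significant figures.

L₁/L₂ = 19.5

d₁ = 1/p₁ = 1/0.01174″ = 85.179 pc; d₂ = 1/p₂ = 1/0.007560″ = 132.28 pc.
M₁ = m₁ − 5 log₁₀ d₁ + 5 = 5.67 − 9.6517 + 5 = 1.0183.
M₂ = 9.85 − 10.6075 + 5 = 4.2425.
L₁/L₂ = 10^(0.4(M₂ − M₁)) = 10^(0.4 × 3.2242) = 10^1.28968 = 19.484.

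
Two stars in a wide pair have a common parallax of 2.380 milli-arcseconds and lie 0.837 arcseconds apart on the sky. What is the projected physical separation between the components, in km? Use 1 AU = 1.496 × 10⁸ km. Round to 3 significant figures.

d = 1/p = 1/0.002380″ = 420.17 pc.
At distance d (pc), an angle of θ arcsec spans θ·d AU: s = 0.837 × 420.17 = 351.68 AU.
= 351.68 × 1.496 × 10⁸ km = 5.2611 × 10^10 km.

5.26 × 10^10 km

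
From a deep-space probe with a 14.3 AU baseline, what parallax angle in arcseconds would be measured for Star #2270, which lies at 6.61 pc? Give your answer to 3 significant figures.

2.16 arcsec

p (arcsec) = B (AU) / d (pc).
p = 14.3 / 6.61 = 2.1634 arcsec.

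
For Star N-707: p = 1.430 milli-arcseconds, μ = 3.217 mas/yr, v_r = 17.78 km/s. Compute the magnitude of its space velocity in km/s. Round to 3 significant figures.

20.7 km/s

d = 1/p = 1/0.001430″ = 699.3 pc.
μ = 3.217 mas/yr = 0.003217 ″/yr.
v_t = 4.740 μ d = 4.740 × 0.003217 × 699.3 = 10.663 km/s.
v = √(v_r² + v_t²) = √(17.78² + 10.663²) = √429.828 = 20.732 km/s.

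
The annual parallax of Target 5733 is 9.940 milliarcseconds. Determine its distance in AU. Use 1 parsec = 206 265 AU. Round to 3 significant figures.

2.08 × 10^7 AU

p = 9.940 milliarcseconds = 0.009940 arcsec.
d = 1/p = 1/0.009940 = 100.6 pc.
In AU: 100.6 × 206265 = 2.0750 × 10^7 AU.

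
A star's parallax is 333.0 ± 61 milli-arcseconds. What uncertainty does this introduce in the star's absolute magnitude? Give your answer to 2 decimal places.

σ_M = 0.40 mag

M = m − 5 log₁₀ d + 5 = m + 5 log₁₀ p + 5, so ∂M/∂p = 5/(p ln 10).
σ_M = (5/ln 10) · (σ_p/p) = 2.1715 × 61/333.0 = 2.1715 × 0.18318 = 0.39778.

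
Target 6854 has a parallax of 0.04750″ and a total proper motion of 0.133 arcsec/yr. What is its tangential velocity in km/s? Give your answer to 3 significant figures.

13.3 km/s

d = 1/p = 1/0.04750″ = 21.053 pc.
v_t = 4.74 × μ × d = 4.74 × 0.133 × 21.053 = 13.272 km/s.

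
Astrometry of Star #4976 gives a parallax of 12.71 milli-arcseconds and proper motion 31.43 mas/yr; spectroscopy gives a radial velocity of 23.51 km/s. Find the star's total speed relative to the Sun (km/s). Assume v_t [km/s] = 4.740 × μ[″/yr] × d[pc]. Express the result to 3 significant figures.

d = 1/p = 1/0.01271″ = 78.678 pc.
μ = 31.43 mas/yr = 0.03143 ″/yr.
v_t = 4.740 μ d = 4.740 × 0.03143 × 78.678 = 11.721 km/s.
v = √(v_r² + v_t²) = √(23.51² + 11.721²) = √690.102 = 26.27 km/s.

26.3 km/s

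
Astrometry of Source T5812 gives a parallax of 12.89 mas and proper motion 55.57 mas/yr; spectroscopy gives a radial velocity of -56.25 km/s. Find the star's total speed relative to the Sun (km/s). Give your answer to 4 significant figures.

d = 1/p = 1/0.01289″ = 77.58 pc.
μ = 55.57 mas/yr = 0.05557 ″/yr.
v_t = 4.740 μ d = 4.740 × 0.05557 × 77.58 = 20.435 km/s.
v = √(v_r² + v_t²) = √((-56.25)² + 20.435²) = √3581.65 = 59.847 km/s.

59.85 km/s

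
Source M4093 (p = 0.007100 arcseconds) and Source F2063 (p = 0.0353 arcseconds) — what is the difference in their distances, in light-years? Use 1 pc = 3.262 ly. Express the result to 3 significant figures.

367 ly

d_A = 1/0.007100″ = 140.85 pc; d_B = 1/0.03530″ = 28.329 pc.
|d_B − d_A| = |28.329 − 140.85| = 112.52 pc = 112.52 × 3.262 ly = 367.04 ly.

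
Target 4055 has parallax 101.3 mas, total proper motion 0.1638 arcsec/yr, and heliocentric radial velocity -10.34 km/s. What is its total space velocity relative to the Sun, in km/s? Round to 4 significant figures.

d = 1/p = 1/0.1013″ = 9.8717 pc.
v_t = 4.740 μ d = 4.740 × 0.1638 × 9.8717 = 7.6645 km/s.
v = √(v_r² + v_t²) = √((-10.34)² + 7.6645²) = √165.66 = 12.871 km/s.

12.87 km/s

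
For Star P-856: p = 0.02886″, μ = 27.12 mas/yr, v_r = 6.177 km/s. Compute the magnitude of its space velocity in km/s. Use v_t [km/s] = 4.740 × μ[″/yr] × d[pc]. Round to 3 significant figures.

7.62 km/s

d = 1/p = 1/0.02886″ = 34.65 pc.
μ = 27.12 mas/yr = 0.02712 ″/yr.
v_t = 4.740 μ d = 4.740 × 0.02712 × 34.65 = 4.4542 km/s.
v = √(v_r² + v_t²) = √(6.177² + 4.4542²) = √57.9952 = 7.6155 km/s.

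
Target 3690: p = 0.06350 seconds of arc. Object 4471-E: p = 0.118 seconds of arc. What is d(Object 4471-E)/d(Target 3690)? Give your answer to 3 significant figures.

0.538

Since d = 1/p, d_B/d_A = p_A/p_B.
= 0.06350 / 0.118 = 0.53814.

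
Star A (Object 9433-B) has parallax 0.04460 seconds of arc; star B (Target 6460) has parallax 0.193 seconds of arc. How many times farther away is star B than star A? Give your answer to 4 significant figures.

0.2311

Since d = 1/p, d_B/d_A = p_A/p_B.
= 0.04460 / 0.193 = 0.23109.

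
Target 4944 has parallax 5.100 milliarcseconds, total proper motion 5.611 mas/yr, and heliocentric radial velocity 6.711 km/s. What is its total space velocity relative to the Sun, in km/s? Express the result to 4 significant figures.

8.499 km/s

d = 1/p = 1/0.005100″ = 196.08 pc.
μ = 5.611 mas/yr = 0.005611 ″/yr.
v_t = 4.740 μ d = 4.740 × 0.005611 × 196.08 = 5.215 km/s.
v = √(v_r² + v_t²) = √(6.711² + 5.215²) = √72.2337 = 8.499 km/s.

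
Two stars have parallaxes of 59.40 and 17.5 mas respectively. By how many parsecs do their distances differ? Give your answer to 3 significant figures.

40.3 pc

d_A = 1/0.05940″ = 16.835 pc; d_B = 1/0.01750″ = 57.143 pc.
|d_B − d_A| = |57.143 − 16.835| = 40.308 pc.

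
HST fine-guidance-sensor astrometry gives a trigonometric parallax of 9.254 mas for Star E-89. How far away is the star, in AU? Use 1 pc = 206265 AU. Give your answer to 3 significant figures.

p = 9.254 mas = 0.009254 arcsec.
d = 1/p = 1/0.009254 = 108.06 pc.
In AU: 108.06 × 206265 = 2.2289 × 10^7 AU.

2.23 × 10^7 AU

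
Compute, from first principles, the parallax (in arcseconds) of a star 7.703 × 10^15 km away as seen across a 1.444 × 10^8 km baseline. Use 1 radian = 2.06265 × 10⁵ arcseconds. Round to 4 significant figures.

θ ≈ B/d = (1.444 × 10^8) / (7.703 × 10^15) = 1.8746 × 10^-8 rad.
In arcseconds: 1.8746 × 10^-8 × 206265 = 0.0038666″.

0.003867 arcsec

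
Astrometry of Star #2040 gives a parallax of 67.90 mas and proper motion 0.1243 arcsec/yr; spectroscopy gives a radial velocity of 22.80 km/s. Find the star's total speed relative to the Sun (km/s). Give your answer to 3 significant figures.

24.4 km/s

d = 1/p = 1/0.06790″ = 14.728 pc.
v_t = 4.740 μ d = 4.740 × 0.1243 × 14.728 = 8.6775 km/s.
v = √(v_r² + v_t²) = √(22.80² + 8.6775²) = √595.139 = 24.395 km/s.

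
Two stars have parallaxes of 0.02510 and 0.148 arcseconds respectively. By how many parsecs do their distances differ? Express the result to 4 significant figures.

33.08 pc

d_A = 1/0.02510″ = 39.841 pc; d_B = 1/0.1480″ = 6.7568 pc.
|d_B − d_A| = |6.7568 − 39.841| = 33.084 pc.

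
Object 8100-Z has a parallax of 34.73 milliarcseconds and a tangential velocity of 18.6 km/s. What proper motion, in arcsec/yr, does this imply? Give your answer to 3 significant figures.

0.136 arcsec/yr

d = 1/p = 1/0.03473″ = 28.794 pc.
μ = v_t / (4.74 d) = 18.6 / (4.74 × 28.794) = 18.6 / 136.48 = 0.13628 ″/yr.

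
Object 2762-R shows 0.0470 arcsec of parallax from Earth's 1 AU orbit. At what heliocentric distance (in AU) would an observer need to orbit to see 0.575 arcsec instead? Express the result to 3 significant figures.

12.2 AU

Parallax scales linearly with baseline: p ∝ B, so B = p_target / p_Earth × 1 AU.
B = 0.575 / 0.0470 = 12.234 AU.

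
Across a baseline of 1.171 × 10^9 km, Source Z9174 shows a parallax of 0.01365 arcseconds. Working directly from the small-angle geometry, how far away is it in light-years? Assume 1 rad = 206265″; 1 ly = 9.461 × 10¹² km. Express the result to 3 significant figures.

1870 ly

θ = 0.01365″ = 0.01365/206265 = 6.6177 × 10^-8 rad.
d = B/θ = (1.171 × 10^9) / (6.6177 × 10^-8) = 1.7695 × 10^16 km = (1.7695 × 10^16) / (9.461 × 10^12) ly = 1870.3 ly.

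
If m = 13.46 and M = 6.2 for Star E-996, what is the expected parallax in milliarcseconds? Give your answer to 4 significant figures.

3.532 mas

m − M = 13.46 − 6.2 = 7.26.
d = 10^((m−M)/5 + 1) = 10^2.452 = 283.14 pc.
p = 1/d = 1/283.14 = 0.0035318 arcsec = 3.5318 mas.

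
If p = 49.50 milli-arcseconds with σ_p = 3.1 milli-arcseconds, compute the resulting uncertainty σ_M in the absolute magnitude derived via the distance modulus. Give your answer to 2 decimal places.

M = m − 5 log₁₀ d + 5 = m + 5 log₁₀ p + 5, so ∂M/∂p = 5/(p ln 10).
σ_M = (5/ln 10) · (σ_p/p) = 2.1715 × 3.1/49.50 = 2.1715 × 0.062626 = 0.13599.

σ_M = 0.14 mag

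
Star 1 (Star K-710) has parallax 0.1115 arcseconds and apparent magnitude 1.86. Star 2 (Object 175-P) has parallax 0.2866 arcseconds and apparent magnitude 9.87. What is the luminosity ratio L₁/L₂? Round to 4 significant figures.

d₁ = 1/p₁ = 1/0.1115″ = 8.9686 pc; d₂ = 1/p₂ = 1/0.2866″ = 3.4892 pc.
M₁ = m₁ − 5 log₁₀ d₁ + 5 = 1.86 − 4.7636 + 5 = 2.0964.
M₂ = 9.87 − 2.7136 + 5 = 12.1564.
L₁/L₂ = 10^(0.4(M₂ − M₁)) = 10^(0.4 × 10.0600) = 10^4.02400 = 10568.

L₁/L₂ = 10570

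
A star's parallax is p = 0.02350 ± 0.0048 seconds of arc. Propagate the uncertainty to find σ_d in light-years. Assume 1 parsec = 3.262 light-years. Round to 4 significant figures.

d = 1/p, so σ_d = σ_p / p².
σ_d = 0.00480 / (0.02350)² = 0.00480 / 0.00055225 = 8.6917 pc = 8.6917 × 3.262 ly = 28.352 ly.

28.35 ly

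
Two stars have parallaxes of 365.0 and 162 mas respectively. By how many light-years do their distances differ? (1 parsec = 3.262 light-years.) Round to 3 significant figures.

11.2 ly

d_A = 1/0.3650″ = 2.7397 pc; d_B = 1/0.1620″ = 6.1728 pc.
|d_B − d_A| = |6.1728 − 2.7397| = 3.4331 pc = 3.4331 × 3.262 ly = 11.199 ly.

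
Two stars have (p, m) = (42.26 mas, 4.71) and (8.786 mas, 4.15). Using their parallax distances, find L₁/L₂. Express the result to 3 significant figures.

L₁/L₂ = 0.0258

d₁ = 1/p₁ = 1/0.04226″ = 23.663 pc; d₂ = 1/p₂ = 1/0.008786″ = 113.82 pc.
M₁ = m₁ − 5 log₁₀ d₁ + 5 = 4.71 − 6.8703 + 5 = 2.8397.
M₂ = 4.15 − 10.2811 + 5 = -1.1311.
L₁/L₂ = 10^(0.4(M₂ − M₁)) = 10^(0.4 × (-3.9708)) = 10^(-1.58832) = 0.025804.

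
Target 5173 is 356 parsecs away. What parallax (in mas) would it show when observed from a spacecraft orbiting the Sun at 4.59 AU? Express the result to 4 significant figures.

p (arcsec) = B (AU) / d (pc).
p = 4.59 / 356 = 0.012893 arcsec = 12.893 mas.

12.89 mas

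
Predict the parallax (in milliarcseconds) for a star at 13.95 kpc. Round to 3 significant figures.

0.0717 mas

d = 13.95 kpc = 13950 pc.
p = 1/d = 1/13950 = 0.000071685 arcsec.
= 0.000071685 × 1000 = 0.071685 mas.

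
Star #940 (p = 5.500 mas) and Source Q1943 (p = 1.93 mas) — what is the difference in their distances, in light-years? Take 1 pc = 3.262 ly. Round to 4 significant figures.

d_A = 1/0.005500″ = 181.82 pc; d_B = 1/0.001930″ = 518.13 pc.
|d_B − d_A| = |518.13 − 181.82| = 336.31 pc = 336.31 × 3.262 ly = 1097 ly.

1097 ly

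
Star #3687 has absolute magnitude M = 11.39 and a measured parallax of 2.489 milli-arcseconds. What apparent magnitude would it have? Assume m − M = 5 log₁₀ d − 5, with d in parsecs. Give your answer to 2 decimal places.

d = 1/p = 1/0.002489″ = 401.77 pc.
m − M = 5 log₁₀ d − 5 = 5 log₁₀(401.77) − 5 = 13.0199 − 5 = 8.0199.
m = M + (m − M) = 11.39 + 8.0199 = 19.41.

m = 19.41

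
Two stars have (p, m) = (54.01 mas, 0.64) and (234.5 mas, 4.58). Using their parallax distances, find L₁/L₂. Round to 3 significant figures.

L₁/L₂ = 710

d₁ = 1/p₁ = 1/0.05401″ = 18.515 pc; d₂ = 1/p₂ = 1/0.2345″ = 4.2644 pc.
M₁ = m₁ − 5 log₁₀ d₁ + 5 = 0.64 − 6.3376 + 5 = -0.6976.
M₂ = 4.58 − 3.1493 + 5 = 6.4307.
L₁/L₂ = 10^(0.4(M₂ − M₁)) = 10^(0.4 × 7.1283) = 10^2.85132 = 710.1.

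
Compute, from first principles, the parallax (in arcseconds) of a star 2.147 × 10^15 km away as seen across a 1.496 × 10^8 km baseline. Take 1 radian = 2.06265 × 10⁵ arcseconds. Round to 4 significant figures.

0.01437 arcsec

θ ≈ B/d = (1.496 × 10^8) / (2.147 × 10^15) = 6.9679 × 10^-8 rad.
In arcseconds: 6.9679 × 10^-8 × 206265 = 0.014372″.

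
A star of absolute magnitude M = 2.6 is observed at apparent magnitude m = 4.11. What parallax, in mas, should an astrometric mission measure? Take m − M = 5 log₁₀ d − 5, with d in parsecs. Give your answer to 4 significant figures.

49.89 mas

m − M = 4.11 − 2.6 = 1.51.
d = 10^((m−M)/5 + 1) = 10^1.302 = 20.045 pc.
p = 1/d = 1/20.045 = 0.049888 arcsec = 49.888 mas.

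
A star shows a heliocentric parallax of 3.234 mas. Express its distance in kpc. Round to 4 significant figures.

0.3092 kpc

p = 3.234 mas = 0.003234 arcsec.
d = 1/p = 1/0.003234 = 309.21 pc.
= 0.30921 kpc.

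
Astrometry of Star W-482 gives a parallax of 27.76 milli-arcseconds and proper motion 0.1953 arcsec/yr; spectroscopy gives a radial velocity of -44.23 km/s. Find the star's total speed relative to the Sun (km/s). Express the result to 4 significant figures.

55.39 km/s

d = 1/p = 1/0.02776″ = 36.023 pc.
v_t = 4.740 μ d = 4.740 × 0.1953 × 36.023 = 33.347 km/s.
v = √(v_r² + v_t²) = √((-44.23)² + 33.347²) = √3068.32 = 55.392 km/s.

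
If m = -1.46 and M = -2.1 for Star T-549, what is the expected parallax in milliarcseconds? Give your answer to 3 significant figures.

m − M = -1.46 − (-2.1) = 0.64.
d = 10^((m−M)/5 + 1) = 10^1.128 = 13.428 pc.
p = 1/d = 1/13.428 = 0.074471 arcsec = 74.471 mas.

74.5 mas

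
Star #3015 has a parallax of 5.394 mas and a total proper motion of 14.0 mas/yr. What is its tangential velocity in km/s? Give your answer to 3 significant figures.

d = 1/p = 1/0.005394″ = 185.39 pc.
μ = 14.0 mas/yr = 0.0140 ″/yr.
v_t = 4.74 × μ × d = 4.74 × 0.0140 × 185.39 = 12.302 km/s.

12.3 km/s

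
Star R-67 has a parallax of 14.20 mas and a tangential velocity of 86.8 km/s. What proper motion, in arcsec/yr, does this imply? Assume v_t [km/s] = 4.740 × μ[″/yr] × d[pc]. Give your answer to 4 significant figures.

0.2600 arcsec/yr

d = 1/p = 1/0.01420″ = 70.423 pc.
μ = v_t / (4.74 d) = 86.8 / (4.74 × 70.423) = 86.8 / 333.81 = 0.26003 ″/yr.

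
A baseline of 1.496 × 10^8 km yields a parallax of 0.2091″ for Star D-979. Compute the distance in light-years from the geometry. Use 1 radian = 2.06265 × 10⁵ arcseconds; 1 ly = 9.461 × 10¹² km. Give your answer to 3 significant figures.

θ = 0.2091″ = 0.2091/206265 = 1.0137 × 10^-6 rad.
d = B/θ = (1.496 × 10^8) / (1.0137 × 10^-6) = 1.4758 × 10^14 km = (1.4758 × 10^14) / (9.461 × 10^12) ly = 15.599 ly.

15.6 ly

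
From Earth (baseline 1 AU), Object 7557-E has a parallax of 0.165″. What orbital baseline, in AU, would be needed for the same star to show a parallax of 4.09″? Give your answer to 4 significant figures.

Parallax scales linearly with baseline: p ∝ B, so B = p_target / p_Earth × 1 AU.
B = 4.09 / 0.165 = 24.788 AU.

24.79 AU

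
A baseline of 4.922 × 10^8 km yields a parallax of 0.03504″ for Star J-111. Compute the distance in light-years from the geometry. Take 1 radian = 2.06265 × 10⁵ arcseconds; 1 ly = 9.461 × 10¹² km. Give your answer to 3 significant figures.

306 ly

θ = 0.03504″ = 0.03504/206265 = 1.6988 × 10^-7 rad.
d = B/θ = (4.922 × 10^8) / (1.6988 × 10^-7) = 2.8973 × 10^15 km = (2.8973 × 10^15) / (9.461 × 10^12) ly = 306.24 ly.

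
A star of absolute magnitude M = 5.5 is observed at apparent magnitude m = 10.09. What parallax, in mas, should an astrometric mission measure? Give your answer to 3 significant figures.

m − M = 10.09 − 5.5 = 4.59.
d = 10^((m−M)/5 + 1) = 10^1.918 = 82.794 pc.
p = 1/d = 1/82.794 = 0.012078 arcsec = 12.078 mas.

12.1 mas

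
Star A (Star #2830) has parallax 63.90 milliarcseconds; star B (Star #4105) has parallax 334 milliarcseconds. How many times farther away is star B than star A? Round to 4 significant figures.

0.1913

Since d = 1/p, d_B/d_A = p_A/p_B.
= 63.90 / 334 = 0.19132.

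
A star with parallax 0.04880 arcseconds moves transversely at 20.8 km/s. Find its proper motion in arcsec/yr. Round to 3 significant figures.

d = 1/p = 1/0.04880″ = 20.492 pc.
μ = v_t / (4.74 d) = 20.8 / (4.74 × 20.492) = 20.8 / 97.132 = 0.21414 ″/yr.

0.214 arcsec/yr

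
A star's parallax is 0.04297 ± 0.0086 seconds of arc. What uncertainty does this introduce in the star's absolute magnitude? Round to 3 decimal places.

M = m − 5 log₁₀ d + 5 = m + 5 log₁₀ p + 5, so ∂M/∂p = 5/(p ln 10).
σ_M = (5/ln 10) · (σ_p/p) = 2.1715 × 0.0086/0.04297 = 2.1715 × 0.20014 = 0.4346.

σ_M = 0.435 mag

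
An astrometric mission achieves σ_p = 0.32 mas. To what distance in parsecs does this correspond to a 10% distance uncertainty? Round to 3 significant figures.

σ_d/d = σ_p/p, so the condition is σ_p/p ≤ 0.10, i.e. p ≥ σ_p/0.10.
p_min = 0.32/0.10 = 3.2 mas = 0.0032 arcsec.
d_max = 1/p_min = 1/0.0032 = 312.5 pc.

313 pc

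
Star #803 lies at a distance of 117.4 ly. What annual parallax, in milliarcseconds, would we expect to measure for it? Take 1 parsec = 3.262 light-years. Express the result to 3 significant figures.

d = 117.4 ly ÷ 3.262 = 35.99 pc.
p = 1/d = 1/35.99 = 0.027785 arcsec.
= 0.027785 × 1000 = 27.785 mas.

27.8 mas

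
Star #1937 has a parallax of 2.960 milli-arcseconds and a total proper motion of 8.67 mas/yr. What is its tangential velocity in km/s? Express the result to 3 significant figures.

d = 1/p = 1/0.002960″ = 337.84 pc.
μ = 8.67 mas/yr = 0.00867 ″/yr.
v_t = 4.74 × μ × d = 4.74 × 0.00867 × 337.84 = 13.884 km/s.

13.9 km/s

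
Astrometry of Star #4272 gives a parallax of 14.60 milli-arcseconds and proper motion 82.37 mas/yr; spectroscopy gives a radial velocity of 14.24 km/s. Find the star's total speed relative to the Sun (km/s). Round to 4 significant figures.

30.30 km/s

d = 1/p = 1/0.01460″ = 68.493 pc.
μ = 82.37 mas/yr = 0.08237 ″/yr.
v_t = 4.740 μ d = 4.740 × 0.08237 × 68.493 = 26.742 km/s.
v = √(v_r² + v_t²) = √(14.24² + 26.742²) = √917.912 = 30.297 km/s.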